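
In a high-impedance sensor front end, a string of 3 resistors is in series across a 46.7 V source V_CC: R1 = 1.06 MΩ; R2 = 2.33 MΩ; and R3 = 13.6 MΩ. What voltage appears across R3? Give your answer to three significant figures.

Series total: ΣR = 1.06 + 2.33 + 13.6 = 16.99 MΩ.
V = V_CC · R/ΣR = 46.7 × 0.8005 = 37.38 V.

V ≈ 37.4 V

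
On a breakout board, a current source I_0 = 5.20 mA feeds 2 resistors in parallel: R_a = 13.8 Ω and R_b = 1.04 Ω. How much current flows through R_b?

Two-branch current divider: I_k = I_0 · R_other/(R_1 + R_2).
So I = 5.20 × 13.8/14.84 = 4.836 mA.

I ≈ 4.84 mA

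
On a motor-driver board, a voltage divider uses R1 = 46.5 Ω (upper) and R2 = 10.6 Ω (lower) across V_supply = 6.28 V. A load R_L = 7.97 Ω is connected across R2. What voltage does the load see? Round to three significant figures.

V_out ≈ 0.560 V

First combine the lower leg with the load: R2 ‖ R_L = 4.549 Ω.
Then V_out = V_supply · R2'/(R1 + R2') = 6.28 × 4.549/51.05 = 0.5597 V.
(Unloaded it would be 1.17 V; the load pulls it down.)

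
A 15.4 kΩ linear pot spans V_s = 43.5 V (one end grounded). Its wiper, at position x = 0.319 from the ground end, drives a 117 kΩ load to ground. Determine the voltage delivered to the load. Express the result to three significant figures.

V_out ≈ 13.5 V

Lower segment x·R_p = 4.913 kΩ; upper segment (1−x)·R_p = 10.49 kΩ.
R_L loads the lower segment: effective lower R = 4.715 kΩ.
Loaded-divider output: V_out = 43.5 × 0.3101 = 13.49 V.
(Unloaded: V_out = x·V_s = 13.9 V.)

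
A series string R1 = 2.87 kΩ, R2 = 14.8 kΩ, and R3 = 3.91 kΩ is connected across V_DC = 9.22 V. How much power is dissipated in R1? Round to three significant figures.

Series current I = V_DC/ΣR = 9.22/21.58 = 0.4272 mA.
V(R1) = I·R = 1.226 V; P = V·I = 1.226 × 0.4272 = 0.5239 mW.

P ≈ 0.524 mW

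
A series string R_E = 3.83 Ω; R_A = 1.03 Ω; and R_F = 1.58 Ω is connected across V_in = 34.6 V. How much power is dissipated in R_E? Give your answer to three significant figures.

P ≈ 111 W

The common current is I = 34.6/6.440 = 5.373 A.
P(R_E) = I²·R_E = (5.373)² × 3.83 = 110.6 W.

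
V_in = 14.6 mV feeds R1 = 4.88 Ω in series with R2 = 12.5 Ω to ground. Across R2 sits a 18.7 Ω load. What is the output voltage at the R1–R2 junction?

The load sits in parallel with R2, giving an effective lower resistance R2' = R2·R_L/(R2+R_L) = 7.492 Ω.
Now apply the divider: V_out = 14.6 × 0.6056 = 8.841 mV.
(Unloaded it would be 10.5 mV; the load pulls it down.)

V_out ≈ 8.84 mV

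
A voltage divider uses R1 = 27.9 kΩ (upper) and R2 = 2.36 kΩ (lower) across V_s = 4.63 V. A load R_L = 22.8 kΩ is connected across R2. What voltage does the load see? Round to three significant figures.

The load sits in parallel with R2, giving an effective lower resistance R2' = R2·R_L/(R2+R_L) = 2.139 kΩ.
Then V_out = V_s · R2'/(R1 + R2') = 4.63 × 2.139/30.04 = 0.3296 V.
(Unloaded it would be 0.361 V; the load pulls it down.)

V_out ≈ 0.330 V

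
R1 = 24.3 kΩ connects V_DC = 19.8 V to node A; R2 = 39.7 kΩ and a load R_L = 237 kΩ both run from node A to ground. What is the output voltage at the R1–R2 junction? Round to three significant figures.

V_out ≈ 11.5 V

First combine the lower leg with the load: R2 ‖ R_L = 34.00 kΩ.
Then V_out = V_DC · R2'/(R1 + R2') = 19.8 × 34.00/58.30 = 11.55 V.
(Unloaded it would be 12.3 V; the load pulls it down.)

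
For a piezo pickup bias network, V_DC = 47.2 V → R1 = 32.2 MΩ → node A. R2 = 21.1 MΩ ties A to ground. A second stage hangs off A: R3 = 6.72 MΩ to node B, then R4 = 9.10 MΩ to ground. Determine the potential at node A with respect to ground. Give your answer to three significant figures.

Looking into the second stage from A: R3 + R4 = 15.82 MΩ appears in parallel with R2.
R2 ‖ (R3+R4) = 9.041 MΩ.
First divider: V_A = V_DC · 9.041/(32.2 + 9.041) = 10.35 V.

V_A ≈ 10.3 V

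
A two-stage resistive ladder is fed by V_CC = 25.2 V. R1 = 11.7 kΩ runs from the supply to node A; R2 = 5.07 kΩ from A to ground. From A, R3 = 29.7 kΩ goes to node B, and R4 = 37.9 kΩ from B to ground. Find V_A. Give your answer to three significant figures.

V_A ≈ 7.24 V

The second stage (R3 + R4 = 67.60 kΩ) loads node A in parallel with R2.
Effective lower resistance at A: R2 ‖ 67.60 = 4.716 kΩ.
So V_A = 25.2 × 0.2873 = 7.240 V.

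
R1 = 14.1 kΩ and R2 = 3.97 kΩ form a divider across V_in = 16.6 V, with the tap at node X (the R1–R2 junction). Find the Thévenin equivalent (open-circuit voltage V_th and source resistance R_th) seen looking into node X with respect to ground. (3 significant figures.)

With X open, the divider is unloaded: V_th = 16.6 × 3.97/18.07 = 3.647 V.
With V_in suppressed (replaced by a short), R_th = R1 ‖ R2 = (14.10 × 3.97)/(14.10 + 3.97) = 3.098 kΩ.

V_th ≈ 3.65 V, R_th ≈ 3.10 kΩ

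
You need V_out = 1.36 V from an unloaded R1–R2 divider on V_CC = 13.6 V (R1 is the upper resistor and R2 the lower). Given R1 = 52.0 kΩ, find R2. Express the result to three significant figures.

The divider ratio is R2/(R1+R2) = 1.36/13.6 = 0.1000.
R2 = R1 · 0.1000/(1 − 0.1000) = 5.778 kΩ.

R2 ≈ 5.78 kΩ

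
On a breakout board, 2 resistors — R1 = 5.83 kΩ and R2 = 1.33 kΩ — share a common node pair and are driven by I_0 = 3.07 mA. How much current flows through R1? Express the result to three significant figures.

For two parallel branches, I_k = I_0 · (other R)/(sum of R).
So I = 3.07 × 1.33/7.160 = 0.5703 mA.

I ≈ 0.570 mA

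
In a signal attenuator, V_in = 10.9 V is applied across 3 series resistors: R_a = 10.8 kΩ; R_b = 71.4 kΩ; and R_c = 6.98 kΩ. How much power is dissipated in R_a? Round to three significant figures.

The common current is I = 10.9/89.18 = 0.1222 mA.
P(R_a) = I²·R_a = (0.1222)² × 10.8 = 0.1613 mW.

P ≈ 0.161 mW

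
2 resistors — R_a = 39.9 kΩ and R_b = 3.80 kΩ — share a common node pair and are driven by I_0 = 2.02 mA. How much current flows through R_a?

With just two branches, the current splits inversely with resistance.
So I = 2.02 × 3.80/43.70 = 0.1757 mA.

I ≈ 0.176 mA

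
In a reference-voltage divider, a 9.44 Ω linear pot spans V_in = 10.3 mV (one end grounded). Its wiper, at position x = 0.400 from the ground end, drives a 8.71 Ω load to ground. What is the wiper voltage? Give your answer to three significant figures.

V_out ≈ 3.27 mV

The pot divides into 5.664 Ω above the wiper and 3.776 Ω below.
Lower segment in parallel with the load: 3.776 ‖ 8.71 = 2.634 Ω.
V_out = 10.3 × 2.634/(5.664 + 2.634) = 3.270 mV.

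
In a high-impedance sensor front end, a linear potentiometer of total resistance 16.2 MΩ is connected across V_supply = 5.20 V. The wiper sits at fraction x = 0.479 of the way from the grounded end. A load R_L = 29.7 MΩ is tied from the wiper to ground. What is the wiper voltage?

Split the track: R_lower = x·R_p = 7.760 MΩ, R_upper = (1−x)·R_p = 8.440 MΩ.
(x·R_p) ‖ R_L = 6.152 MΩ.
V_out = 5.20 × 6.152/(8.440 + 6.152) = 2.192 V.

V_out ≈ 2.19 V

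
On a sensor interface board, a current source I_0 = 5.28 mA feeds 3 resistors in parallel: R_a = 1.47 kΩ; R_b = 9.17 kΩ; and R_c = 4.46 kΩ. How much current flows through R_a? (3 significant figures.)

I ≈ 3.54 mA

Conductances: ΣG = 1/1.47 + 1/9.17 + 1/4.46 = 1.014 (1/kΩ).
Current divider: I(R_a) = I_0 · G_k/ΣG = 5.28 × (0.6803/1.014) = 5.28 × 0.6712 = 3.544 mA.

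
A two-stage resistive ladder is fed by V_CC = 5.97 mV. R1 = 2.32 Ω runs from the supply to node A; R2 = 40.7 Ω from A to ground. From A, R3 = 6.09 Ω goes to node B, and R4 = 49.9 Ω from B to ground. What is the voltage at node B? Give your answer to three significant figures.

V_B ≈ 4.84 mV

Looking into the second stage from A: R3 + R4 = 55.99 Ω appears in parallel with R2.
R2 ‖ (R3+R4) = 23.57 Ω.
First divider: V_A = V_CC · 23.57/(2.32 + 23.57) = 5.435 mV.
Then the unloaded second divider: V_B = V_A × R4/(R3+R4) = 5.435 × 0.8912 = 4.844 mV.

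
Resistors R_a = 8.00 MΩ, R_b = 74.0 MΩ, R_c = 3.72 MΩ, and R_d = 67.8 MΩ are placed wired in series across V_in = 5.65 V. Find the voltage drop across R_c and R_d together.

V ≈ 2.63 V

Total series resistance ΣR = 8.00 + 74.0 + 3.72 + 67.8 = 153.5 MΩ.
R_{R_c..R_d} = 3.72 + 67.8 = 71.52 MΩ.
Voltage divider: V = V_in · (71.52 / 153.5) = 5.65 × 0.4659 = 2.632 V.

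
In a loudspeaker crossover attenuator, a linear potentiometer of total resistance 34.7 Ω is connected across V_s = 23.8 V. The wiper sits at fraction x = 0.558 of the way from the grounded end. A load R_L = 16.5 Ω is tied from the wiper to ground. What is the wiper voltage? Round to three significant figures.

Split the track: R_lower = x·R_p = 19.36 Ω, R_upper = (1−x)·R_p = 15.34 Ω.
Lower segment in parallel with the load: 19.36 ‖ 16.5 = 8.909 Ω.
Loaded-divider output: V_out = 23.8 × 0.3674 = 8.745 V.

V_out ≈ 8.74 V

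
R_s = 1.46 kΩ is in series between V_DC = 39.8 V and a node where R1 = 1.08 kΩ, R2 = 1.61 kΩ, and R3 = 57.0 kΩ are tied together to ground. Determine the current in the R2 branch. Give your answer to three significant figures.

Equivalent of the parallel group: R_p = 0.6391 kΩ.
V_A = 39.8 × 0.6391/2.099 = 12.12 V.
Branch current I = V_A/R2 = 12.12/1.61 = 7.527 mA.

I ≈ 7.53 mA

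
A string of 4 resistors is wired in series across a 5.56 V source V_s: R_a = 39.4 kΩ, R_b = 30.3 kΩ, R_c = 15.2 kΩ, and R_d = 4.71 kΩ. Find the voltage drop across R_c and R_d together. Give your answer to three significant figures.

Series total: ΣR = 39.4 + 30.3 + 15.2 + 4.71 = 89.61 kΩ.
R_{R_c..R_d} = 15.2 + 4.71 = 19.91 kΩ.
Voltage divider: V = V_s · (19.91 / 89.61) = 5.56 × 0.2222 = 1.235 V.

V ≈ 1.24 V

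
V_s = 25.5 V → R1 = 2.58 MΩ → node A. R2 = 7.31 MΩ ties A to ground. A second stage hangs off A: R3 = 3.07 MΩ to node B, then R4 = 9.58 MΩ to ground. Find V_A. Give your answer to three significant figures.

The second stage (R3 + R4 = 12.65 MΩ) loads node A in parallel with R2.
R2 ‖ (R3+R4) = 4.633 MΩ.
V_A = 25.5 × 4.633/(2.58 + 4.633) = 16.38 V.

V_A ≈ 16.4 V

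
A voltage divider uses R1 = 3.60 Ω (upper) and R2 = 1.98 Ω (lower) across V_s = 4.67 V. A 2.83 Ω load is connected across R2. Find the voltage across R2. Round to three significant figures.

V_out ≈ 1.14 V

The load sits in parallel with R2, giving an effective lower resistance R2' = R2·R_L/(R2+R_L) = 1.165 Ω.
Voltage divider with the loaded lower leg: V_out = 4.67 × 1.165/(3.60 + 1.165) = 4.67 × 0.2445 = 1.142 V.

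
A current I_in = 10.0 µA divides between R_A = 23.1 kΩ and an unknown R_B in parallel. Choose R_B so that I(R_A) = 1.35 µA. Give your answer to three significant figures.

In a two-way split, I_A/I_in = R_B/(R_A + R_B).
1.35/10.0 = R_B/(R_A + R_B) → R_B = R_A · (0.1350)/(1 − 0.1350) = 23.1 × 0.1561 = 3.605 kΩ.

R_B ≈ 3.61 kΩ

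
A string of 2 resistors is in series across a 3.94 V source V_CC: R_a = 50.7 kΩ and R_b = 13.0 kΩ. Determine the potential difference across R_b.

ΣR = 50.7 + 13.0 = 63.70 kΩ.
V = V_CC · R/ΣR = 3.94 × 0.2041 = 0.8041 V.

V ≈ 0.804 V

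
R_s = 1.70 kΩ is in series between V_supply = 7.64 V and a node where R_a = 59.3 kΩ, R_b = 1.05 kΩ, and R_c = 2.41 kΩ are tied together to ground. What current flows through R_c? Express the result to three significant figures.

Equivalent of the parallel group: R_p = 0.7224 kΩ.
V_A by voltage divider: V_A = 7.64 × 0.7224/(1.70 + 0.7224) = 2.278 V.
Branch current I = V_A/R_c = 2.278/2.41 = 0.9454 mA.
(Equivalently: I_total = 3.154 mA, then current-divider fraction G_k/ΣG = 0.2998.)

I ≈ 0.945 mA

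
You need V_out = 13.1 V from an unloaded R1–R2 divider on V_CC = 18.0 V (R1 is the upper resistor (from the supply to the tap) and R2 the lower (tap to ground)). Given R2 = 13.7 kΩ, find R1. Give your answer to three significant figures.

Required fraction k = V_out/V_CC = 0.7278.
So R1 = R2 · (V_CC/V_out − 1) = 13.7 × (18.0/13.1 − 1) = 13.7 × 0.3740 = 5.124 kΩ.

R1 ≈ 5.12 kΩ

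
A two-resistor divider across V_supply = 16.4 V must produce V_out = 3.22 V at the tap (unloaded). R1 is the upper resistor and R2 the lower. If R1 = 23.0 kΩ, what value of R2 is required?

R2 ≈ 5.62 kΩ

The divider ratio is R2/(R1+R2) = 3.22/16.4 = 0.1963.
R2 = R1 · 0.1963/(1 − 0.1963) = 5.619 kΩ.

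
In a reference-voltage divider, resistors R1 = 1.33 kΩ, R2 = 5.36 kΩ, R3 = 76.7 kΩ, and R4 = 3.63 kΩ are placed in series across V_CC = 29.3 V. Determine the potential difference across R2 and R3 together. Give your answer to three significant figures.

Total series resistance ΣR = 1.33 + 5.36 + 76.7 + 3.63 = 87.02 kΩ.
R_{R2..R3} = 5.36 + 76.7 = 82.06 kΩ.
V = V_CC · R/ΣR = 29.3 × 0.9430 = 27.63 V.

V ≈ 27.6 V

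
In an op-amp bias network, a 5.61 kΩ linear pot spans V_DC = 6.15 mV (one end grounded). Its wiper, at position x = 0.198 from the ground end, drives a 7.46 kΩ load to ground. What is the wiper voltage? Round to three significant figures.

V_out ≈ 1.09 mV

Split the track: R_lower = x·R_p = 1.111 kΩ, R_upper = (1−x)·R_p = 4.499 kΩ.
Lower segment in parallel with the load: 1.111 ‖ 7.46 = 0.9668 kΩ.
Then V_out = V_DC · 0.9668/(4.499 + 0.9668) = 1.088 mV.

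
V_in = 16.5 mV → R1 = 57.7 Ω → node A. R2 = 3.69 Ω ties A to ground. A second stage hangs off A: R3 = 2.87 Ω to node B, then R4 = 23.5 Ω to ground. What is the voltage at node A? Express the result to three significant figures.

The second stage (R3 + R4 = 26.37 Ω) loads node A in parallel with R2.
Effective lower resistance at A: R2 ‖ 26.37 = 3.237 Ω.
First divider: V_A = V_in · 3.237/(57.7 + 3.237) = 0.8765 mV.

V_A ≈ 0.876 mV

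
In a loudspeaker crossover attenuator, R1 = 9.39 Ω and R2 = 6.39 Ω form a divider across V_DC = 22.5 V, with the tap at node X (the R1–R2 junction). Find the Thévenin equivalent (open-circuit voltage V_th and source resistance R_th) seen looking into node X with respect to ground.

With X open, the divider is unloaded: V_th = 22.5 × 6.39/15.78 = 9.111 V.
With V_DC suppressed (replaced by a short), R_th = R1 ‖ R2 = (9.390 × 6.39)/(9.390 + 6.39) = 3.802 Ω.

V_th ≈ 9.11 V, R_th ≈ 3.80 Ω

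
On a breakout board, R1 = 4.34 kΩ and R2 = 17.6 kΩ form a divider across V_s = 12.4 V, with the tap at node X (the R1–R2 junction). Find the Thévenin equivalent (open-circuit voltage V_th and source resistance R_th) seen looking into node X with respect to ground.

Open-circuit (no load on X): V_th = V_s · R2/(R1 + R2) = 12.4 × 17.6/(4.340 + 17.6) = 9.947 V.
With V_s suppressed (replaced by a short), R_th = R1 ‖ R2 = (4.340 × 17.6)/(4.340 + 17.6) = 3.481 kΩ.

V_th ≈ 9.95 V, R_th ≈ 3.48 kΩ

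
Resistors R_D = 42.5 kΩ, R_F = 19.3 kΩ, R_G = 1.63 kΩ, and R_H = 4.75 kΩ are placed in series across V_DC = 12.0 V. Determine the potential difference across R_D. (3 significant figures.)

V ≈ 7.48 V

Total series resistance ΣR = 42.5 + 19.3 + 1.63 + 4.75 = 68.18 kΩ.
Voltage divider: V = V_DC · (42.50 / 68.18) = 12.0 × 0.6233 = 7.480 V.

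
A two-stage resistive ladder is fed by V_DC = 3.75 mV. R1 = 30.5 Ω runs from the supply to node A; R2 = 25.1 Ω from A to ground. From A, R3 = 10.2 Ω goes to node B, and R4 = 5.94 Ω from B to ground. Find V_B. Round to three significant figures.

Node A sees R2 in parallel with the series input of stage 2, R3 + R4 = 16.14 Ω.
R2 ‖ (R3+R4) = 9.823 Ω.
First divider: V_A = V_DC · 9.823/(30.5 + 9.823) = 0.9136 mV.
Then the unloaded second divider: V_B = V_A × R4/(R3+R4) = 0.9136 × 0.3680 = 0.3362 mV.

V_B ≈ 0.336 mV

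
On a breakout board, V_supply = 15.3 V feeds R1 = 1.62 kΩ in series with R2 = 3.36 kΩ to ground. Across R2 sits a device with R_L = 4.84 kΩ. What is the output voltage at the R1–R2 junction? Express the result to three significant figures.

R2 ‖ R_L = (3.36 × 4.84)/(3.36 + 4.84) = 1.983 kΩ.
Then V_out = V_supply · R2'/(R1 + R2') = 15.3 × 1.983/3.603 = 8.421 V.
(Unloaded it would be 10.3 V; the load pulls it down.)

V_out ≈ 8.42 V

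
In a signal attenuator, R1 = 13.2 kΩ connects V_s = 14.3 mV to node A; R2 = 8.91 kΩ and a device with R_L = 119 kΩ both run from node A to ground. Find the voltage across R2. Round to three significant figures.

V_out ≈ 5.52 mV

The load sits in parallel with R2, giving an effective lower resistance R2' = R2·R_L/(R2+R_L) = 8.289 kΩ.
Voltage divider with the loaded lower leg: V_out = 14.3 × 8.289/(13.2 + 8.289) = 14.3 × 0.3857 = 5.516 mV.
(Unloaded it would be 5.76 mV; the load pulls it down.)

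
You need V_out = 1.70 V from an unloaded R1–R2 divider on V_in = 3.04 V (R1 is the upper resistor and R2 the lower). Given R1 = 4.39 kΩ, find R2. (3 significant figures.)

R2 ≈ 5.57 kΩ

V_out/V_in = R2/(R1+R2) = 0.5592.
Rearranging, R2 = R1·k/(1−k) = 4.39 × 1.269 = 5.569 kΩ.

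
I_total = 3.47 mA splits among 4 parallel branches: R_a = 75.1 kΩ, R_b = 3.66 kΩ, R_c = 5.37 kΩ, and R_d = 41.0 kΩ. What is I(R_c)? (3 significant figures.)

I ≈ 1.30 mA

ΣG = 1/75.1 + 1/3.66 + 1/5.37 + 1/41.0 = 0.4971.
R_c takes the fraction G_k/ΣG = 0.1862/0.4971 = 0.3746, so I = 3.47 × 0.3746 = 1.300 mA.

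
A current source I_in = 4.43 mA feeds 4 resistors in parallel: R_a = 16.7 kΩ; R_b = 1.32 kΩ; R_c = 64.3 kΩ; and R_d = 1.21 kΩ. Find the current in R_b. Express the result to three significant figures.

Total conductance ΣG = 1/16.7 + 1/1.32 + 1/64.3 + 1/1.21 = 1.659 (units of 1/kΩ).
Current divider: I(R_b) = I_in · G_k/ΣG = 4.43 × (0.7576/1.659) = 4.43 × 0.4565 = 2.022 mA.

I ≈ 2.02 mA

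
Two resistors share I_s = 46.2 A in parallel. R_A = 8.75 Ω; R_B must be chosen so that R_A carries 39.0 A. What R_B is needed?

R_B ≈ 47.4 Ω

In a two-way split, I_A/I_s = R_B/(R_A + R_B).
39.0/46.2 = R_B/(R_A + R_B) → R_B = R_A · (0.8442)/(1 − 0.8442) = 8.75 × 5.417 = 47.40 Ω.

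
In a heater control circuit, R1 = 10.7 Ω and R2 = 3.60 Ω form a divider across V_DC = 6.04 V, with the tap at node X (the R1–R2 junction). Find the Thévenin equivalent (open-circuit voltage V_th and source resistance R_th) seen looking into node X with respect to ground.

V_th ≈ 1.52 V, R_th ≈ 2.69 Ω

Open-circuit (no load on X): V_th = V_DC · R2/(R1 + R2) = 6.04 × 3.60/(10.70 + 3.60) = 1.521 V.
Looking into X with the source shorted: R_th = R1·R2/(R1+R2) = 10.70 × 3.60/14.30 = 2.694 Ω.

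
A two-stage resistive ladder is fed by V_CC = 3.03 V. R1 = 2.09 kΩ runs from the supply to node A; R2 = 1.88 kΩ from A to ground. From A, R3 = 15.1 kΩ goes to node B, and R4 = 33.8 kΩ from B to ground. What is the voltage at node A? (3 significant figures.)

V_A ≈ 1.41 V

Looking into the second stage from A: R3 + R4 = 48.90 kΩ appears in parallel with R2.
Effective lower resistance at A: R2 ‖ 48.90 = 1.810 kΩ.
V_A = 3.03 × 1.810/(2.09 + 1.810) = 1.406 V.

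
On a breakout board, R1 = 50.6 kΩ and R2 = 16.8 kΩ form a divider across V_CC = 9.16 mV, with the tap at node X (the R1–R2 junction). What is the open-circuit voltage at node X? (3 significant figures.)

V_th is the unloaded tap voltage: V_CC · R2/(R1+R2) = 9.16 × 0.2493 = 2.283 mV.

V_th ≈ 2.28 mV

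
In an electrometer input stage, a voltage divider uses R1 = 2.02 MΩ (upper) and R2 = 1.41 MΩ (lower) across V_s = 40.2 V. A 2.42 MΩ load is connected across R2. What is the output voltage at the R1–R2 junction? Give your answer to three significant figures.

First combine the lower leg with the load: R2 ‖ R_L = 0.8909 MΩ.
Voltage divider with the loaded lower leg: V_out = 40.2 × 0.8909/(2.02 + 0.8909) = 40.2 × 0.3061 = 12.30 V.

V_out ≈ 12.3 V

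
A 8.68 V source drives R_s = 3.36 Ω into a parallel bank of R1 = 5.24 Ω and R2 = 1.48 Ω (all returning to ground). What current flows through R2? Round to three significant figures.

Parallel bank: R_p = 1/(1/5.24 + 1/1.48) = 1.154 Ω.
Node voltage V_A = V_CC · R_p/(R_s + R_p) = 8.68 × 0.2557 = 2.219 V.
Branch current I = V_A/R2 = 2.219/1.48 = 1.499 A.

I ≈ 1.50 A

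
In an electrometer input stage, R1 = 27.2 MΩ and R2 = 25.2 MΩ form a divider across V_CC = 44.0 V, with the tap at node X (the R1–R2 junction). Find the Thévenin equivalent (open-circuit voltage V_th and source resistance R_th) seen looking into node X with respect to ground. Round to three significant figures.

With X open, the divider is unloaded: V_th = 44.0 × 25.2/52.40 = 21.16 V.
Zeroing V_CC shorts the top of R1 to ground, so R_th = R1 ‖ R2 = 13.08 MΩ.

V_th ≈ 21.2 V, R_th ≈ 13.1 MΩ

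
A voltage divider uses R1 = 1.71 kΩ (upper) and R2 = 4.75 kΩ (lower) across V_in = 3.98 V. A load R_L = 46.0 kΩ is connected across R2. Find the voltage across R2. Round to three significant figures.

The load sits in parallel with R2, giving an effective lower resistance R2' = R2·R_L/(R2+R_L) = 4.305 kΩ.
Now apply the divider: V_out = 3.98 × 0.7157 = 2.849 V.
(Unloaded it would be 2.93 V; the load pulls it down.)

V_out ≈ 2.85 V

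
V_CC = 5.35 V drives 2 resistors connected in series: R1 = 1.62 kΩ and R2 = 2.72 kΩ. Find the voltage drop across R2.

Total series resistance ΣR = 1.62 + 2.72 = 4.340 kΩ.
V = V_CC · R/ΣR = 5.35 × 0.6267 = 3.353 V.

V ≈ 3.35 V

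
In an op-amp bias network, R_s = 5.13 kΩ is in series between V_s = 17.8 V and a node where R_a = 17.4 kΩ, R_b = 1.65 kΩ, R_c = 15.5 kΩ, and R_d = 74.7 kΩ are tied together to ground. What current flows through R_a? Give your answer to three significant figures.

I ≈ 0.213 mA

Equivalent of the parallel group: R_p = 1.349 kΩ.
V_A = 17.8 × 1.349/6.479 = 3.706 V.
Branch current I = V_A/R_a = 3.706/17.4 = 0.2130 mA.
(Equivalently: I_total = 2.747 mA, then current-divider fraction G_k/ΣG = 0.07751.)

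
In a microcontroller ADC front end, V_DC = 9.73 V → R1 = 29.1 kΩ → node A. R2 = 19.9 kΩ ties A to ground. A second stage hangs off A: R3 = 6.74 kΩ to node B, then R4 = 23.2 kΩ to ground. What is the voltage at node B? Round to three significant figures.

The second stage (R3 + R4 = 29.94 kΩ) loads node A in parallel with R2.
Effective lower resistance at A: R2 ‖ 29.94 = 11.95 kΩ.
First divider: V_A = V_DC · 11.95/(29.1 + 11.95) = 2.833 V.
V_B = V_A × 0.7749 = 2.195 V.

V_B ≈ 2.20 V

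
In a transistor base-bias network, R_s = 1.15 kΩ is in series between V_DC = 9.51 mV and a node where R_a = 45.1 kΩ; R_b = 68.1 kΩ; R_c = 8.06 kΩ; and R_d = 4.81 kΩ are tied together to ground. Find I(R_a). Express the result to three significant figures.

Parallel bank: R_p = 1/(1/45.1 + 1/68.1 + 1/8.06 + 1/4.81) = 2.711 kΩ.
V_A by voltage divider: V_A = 9.51 × 2.711/(1.15 + 2.711) = 6.678 mV.
Branch current I = V_A/R_a = 6.678/45.1 = 0.1481 µA.

I ≈ 0.148 µA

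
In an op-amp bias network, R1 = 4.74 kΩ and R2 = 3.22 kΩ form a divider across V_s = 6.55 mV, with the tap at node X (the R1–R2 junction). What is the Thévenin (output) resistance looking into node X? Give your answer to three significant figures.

Looking into X with the source shorted: R_th = R1·R2/(R1+R2) = 4.740 × 3.22/7.960 = 1.917 kΩ.

R_th ≈ 1.92 kΩ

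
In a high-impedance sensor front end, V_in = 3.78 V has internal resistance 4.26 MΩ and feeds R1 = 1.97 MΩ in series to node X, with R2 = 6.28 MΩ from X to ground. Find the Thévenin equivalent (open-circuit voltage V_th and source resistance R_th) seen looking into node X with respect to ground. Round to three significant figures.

V_th ≈ 1.90 V, R_th ≈ 3.13 MΩ

R1' = 4.26 + 1.97 = 6.230 MΩ (source resistance + R1).
With X open, the divider is unloaded: V_th = 3.78 × 6.28/12.51 = 1.898 V.
With V_in suppressed (replaced by a short), R_th = R1' ‖ R2 = (6.230 × 6.28)/(6.230 + 6.28) = 3.127 MΩ.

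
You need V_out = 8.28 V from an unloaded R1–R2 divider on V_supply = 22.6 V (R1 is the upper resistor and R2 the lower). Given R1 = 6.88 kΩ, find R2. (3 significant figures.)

V_out/V_supply = R2/(R1+R2) = 0.3664.
Rearranging, R2 = R1·k/(1−k) = 6.88 × 0.5782 = 3.978 kΩ.

R2 ≈ 3.98 kΩ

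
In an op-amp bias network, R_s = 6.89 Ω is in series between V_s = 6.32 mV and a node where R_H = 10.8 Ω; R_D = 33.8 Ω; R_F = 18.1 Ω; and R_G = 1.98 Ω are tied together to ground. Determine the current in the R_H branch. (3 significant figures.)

Combine the parallel branches: R_p = (1/10.8 + 1/33.8 + 1/18.1 + 1/1.98)⁻¹ = 1.465 Ω.
V_A by voltage divider: V_A = 6.32 × 1.465/(6.89 + 1.465) = 1.108 mV.
I(R_H) = V_A / R_H = 1.108/10.8 = 0.1026 mA.

I ≈ 0.103 mA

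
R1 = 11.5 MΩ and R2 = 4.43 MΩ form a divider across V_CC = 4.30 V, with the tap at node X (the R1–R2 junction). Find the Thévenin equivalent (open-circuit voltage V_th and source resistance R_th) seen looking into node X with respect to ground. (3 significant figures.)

V_th ≈ 1.20 V, R_th ≈ 3.20 MΩ

Open-circuit (no load on X): V_th = V_CC · R2/(R1 + R2) = 4.30 × 4.43/(11.50 + 4.43) = 1.196 V.
With V_CC suppressed (replaced by a short), R_th = R1 ‖ R2 = (11.50 × 4.43)/(11.50 + 4.43) = 3.198 MΩ.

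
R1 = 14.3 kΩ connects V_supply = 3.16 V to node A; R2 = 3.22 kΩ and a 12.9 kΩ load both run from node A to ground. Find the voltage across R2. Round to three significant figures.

The load sits in parallel with R2, giving an effective lower resistance R2' = R2·R_L/(R2+R_L) = 2.577 kΩ.
Voltage divider with the loaded lower leg: V_out = 3.16 × 2.577/(14.3 + 2.577) = 3.16 × 0.1527 = 0.4825 V.
(Unloaded it would be 0.581 V; the load pulls it down.)

V_out ≈ 0.482 V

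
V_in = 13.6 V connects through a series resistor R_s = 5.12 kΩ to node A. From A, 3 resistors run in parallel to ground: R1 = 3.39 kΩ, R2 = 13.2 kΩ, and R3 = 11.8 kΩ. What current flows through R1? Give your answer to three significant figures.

Parallel bank: R_p = 1/(1/3.39 + 1/13.2 + 1/11.8) = 2.195 kΩ.
V_A = 13.6 × 2.195/7.315 = 4.082 V.
I(R1) = V_A / R1 = 4.082/3.39 = 1.204 mA.

I ≈ 1.20 mA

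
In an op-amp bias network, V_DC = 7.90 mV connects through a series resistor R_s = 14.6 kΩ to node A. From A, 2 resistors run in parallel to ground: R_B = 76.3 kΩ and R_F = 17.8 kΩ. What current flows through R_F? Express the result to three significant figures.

I ≈ 0.221 µA

Combine the parallel branches: R_p = (1/76.3 + 1/17.8)⁻¹ = 14.43 kΩ.
V_A by voltage divider: V_A = 7.90 × 14.43/(14.6 + 14.43) = 3.927 mV.
Branch current I = V_A/R_F = 3.927/17.8 = 0.2206 µA.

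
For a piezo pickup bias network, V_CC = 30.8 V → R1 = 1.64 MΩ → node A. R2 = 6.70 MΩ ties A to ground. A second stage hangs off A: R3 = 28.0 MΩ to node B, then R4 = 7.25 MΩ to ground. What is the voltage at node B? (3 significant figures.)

Node A sees R2 in parallel with the series input of stage 2, R3 + R4 = 35.25 MΩ.
R2 ‖ (R3+R4) = 5.630 MΩ.
First divider: V_A = V_CC · 5.630/(1.64 + 5.630) = 23.85 V.
V_B = V_A × 0.2057 = 4.906 V.

V_B ≈ 4.91 V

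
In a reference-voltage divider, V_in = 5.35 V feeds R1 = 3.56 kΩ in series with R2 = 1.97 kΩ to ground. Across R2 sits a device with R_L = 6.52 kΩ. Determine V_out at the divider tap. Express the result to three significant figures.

V_out ≈ 1.60 V

R2 ‖ R_L = (1.97 × 6.52)/(1.97 + 6.52) = 1.513 kΩ.
Then V_out = V_in · R2'/(R1 + R2') = 5.35 × 1.513/5.073 = 1.596 V.
(Unloaded it would be 1.91 V; the load pulls it down.)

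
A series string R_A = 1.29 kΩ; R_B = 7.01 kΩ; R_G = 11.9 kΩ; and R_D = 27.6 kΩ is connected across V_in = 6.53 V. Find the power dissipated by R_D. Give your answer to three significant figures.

ΣR = 47.80 kΩ → I = 6.53/47.80 = 0.1366 mA.
P = I²R = 0.01866 × 27.6 = 0.5151 mW.

P ≈ 0.515 mW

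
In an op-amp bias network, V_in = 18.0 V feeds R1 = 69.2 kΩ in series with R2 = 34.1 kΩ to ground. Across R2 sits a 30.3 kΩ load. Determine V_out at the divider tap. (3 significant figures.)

First combine the lower leg with the load: R2 ‖ R_L = 16.04 kΩ.
Voltage divider with the loaded lower leg: V_out = 18.0 × 16.04/(69.2 + 16.04) = 18.0 × 0.1882 = 3.388 V.

V_out ≈ 3.39 V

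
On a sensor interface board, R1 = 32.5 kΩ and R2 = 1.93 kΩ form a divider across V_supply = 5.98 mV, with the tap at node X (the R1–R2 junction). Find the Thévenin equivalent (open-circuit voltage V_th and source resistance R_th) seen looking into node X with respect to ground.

Open-circuit (no load on X): V_th = V_supply · R2/(R1 + R2) = 5.98 × 1.93/(32.50 + 1.93) = 0.3352 mV.
Looking into X with the source shorted: R_th = R1·R2/(R1+R2) = 32.50 × 1.93/34.43 = 1.822 kΩ.

V_th ≈ 0.335 mV, R_th ≈ 1.82 kΩ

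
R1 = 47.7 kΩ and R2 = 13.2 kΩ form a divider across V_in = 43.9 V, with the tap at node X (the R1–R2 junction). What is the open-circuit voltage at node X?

V_th ≈ 9.52 V

V_th is the unloaded tap voltage: V_in · R2/(R1+R2) = 43.9 × 0.2167 = 9.515 V.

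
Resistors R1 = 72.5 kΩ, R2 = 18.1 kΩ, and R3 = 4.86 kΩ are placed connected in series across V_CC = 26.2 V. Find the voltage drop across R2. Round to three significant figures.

ΣR = 72.5 + 18.1 + 4.86 = 95.46 kΩ.
By the voltage-divider rule, V = 26.2 × 18.10/95.46 = 4.968 V.

V ≈ 4.97 V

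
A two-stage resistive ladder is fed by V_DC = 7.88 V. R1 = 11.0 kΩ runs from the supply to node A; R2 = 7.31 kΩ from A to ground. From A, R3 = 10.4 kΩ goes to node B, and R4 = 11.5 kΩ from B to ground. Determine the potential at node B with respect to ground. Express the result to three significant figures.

V_B ≈ 1.38 V

Node A sees R2 in parallel with the series input of stage 2, R3 + R4 = 21.90 kΩ.
Effective lower resistance at A: R2 ‖ 21.90 = 5.481 kΩ.
So V_A = 7.88 × 0.3325 = 2.620 V.
Then the unloaded second divider: V_B = V_A × R4/(R3+R4) = 2.620 × 0.5251 = 1.376 V.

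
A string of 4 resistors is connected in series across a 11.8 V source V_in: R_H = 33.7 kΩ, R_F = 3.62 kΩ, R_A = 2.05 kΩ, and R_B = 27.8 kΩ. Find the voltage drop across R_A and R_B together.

Series total: ΣR = 33.7 + 3.62 + 2.05 + 27.8 = 67.17 kΩ.
R_{R_A..R_B} = 2.05 + 27.8 = 29.85 kΩ.
By the voltage-divider rule, V = 11.8 × 29.85/67.17 = 5.244 V.

V ≈ 5.24 V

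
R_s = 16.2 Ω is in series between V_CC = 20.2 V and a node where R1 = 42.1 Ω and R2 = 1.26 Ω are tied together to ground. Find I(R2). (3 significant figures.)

Parallel bank: R_p = 1/(1/42.1 + 1/1.26) = 1.223 Ω.
V_A = 20.2 × 1.223/17.42 = 1.418 V.
Branch current I = V_A/R2 = 1.418/1.26 = 1.126 A.
(Check via current divider: I_total = 1.159 A; share G_k/ΣG = 0.9709 → same result.)

I ≈ 1.13 A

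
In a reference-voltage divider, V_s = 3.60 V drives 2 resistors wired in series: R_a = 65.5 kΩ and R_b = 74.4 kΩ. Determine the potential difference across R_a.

V ≈ 1.69 V

ΣR = 65.5 + 74.4 = 139.9 kΩ.
V = V_s · R/ΣR = 3.60 × 0.4682 = 1.685 V.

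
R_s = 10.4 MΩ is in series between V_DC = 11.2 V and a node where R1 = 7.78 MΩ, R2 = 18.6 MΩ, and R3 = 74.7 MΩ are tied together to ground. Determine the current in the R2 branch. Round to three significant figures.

Combine the parallel branches: R_p = (1/7.78 + 1/18.6 + 1/74.7)⁻¹ = 5.110 MΩ.
V_A by voltage divider: V_A = 11.2 × 5.110/(10.4 + 5.110) = 3.690 V.
Branch current I = V_A/R2 = 3.690/18.6 = 0.1984 µA.

I ≈ 0.198 µA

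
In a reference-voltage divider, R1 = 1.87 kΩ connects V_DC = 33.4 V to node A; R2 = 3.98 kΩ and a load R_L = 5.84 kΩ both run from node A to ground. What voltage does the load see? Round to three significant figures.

First combine the lower leg with the load: R2 ‖ R_L = 2.367 kΩ.
Voltage divider with the loaded lower leg: V_out = 33.4 × 2.367/(1.87 + 2.367) = 33.4 × 0.5586 = 18.66 V.
(Unloaded it would be 22.7 V; the load pulls it down.)

V_out ≈ 18.7 V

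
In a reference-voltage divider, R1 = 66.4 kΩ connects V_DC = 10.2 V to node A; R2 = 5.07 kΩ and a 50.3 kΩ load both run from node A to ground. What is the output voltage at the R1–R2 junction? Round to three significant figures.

V_out ≈ 0.662 V

R2 ‖ R_L = (5.07 × 50.3)/(5.07 + 50.3) = 4.606 kΩ.
Then V_out = V_DC · R2'/(R1 + R2') = 10.2 × 4.606/71.01 = 0.6616 V.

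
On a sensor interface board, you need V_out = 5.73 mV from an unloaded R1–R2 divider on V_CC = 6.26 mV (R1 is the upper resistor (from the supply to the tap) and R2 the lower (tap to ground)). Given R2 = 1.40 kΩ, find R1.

Required fraction k = V_out/V_CC = 0.9153.
Rearranging, R1 = R2·(1−k)/k = 1.40 × 0.09250 = 0.1295 kΩ.

R1 ≈ 0.129 kΩ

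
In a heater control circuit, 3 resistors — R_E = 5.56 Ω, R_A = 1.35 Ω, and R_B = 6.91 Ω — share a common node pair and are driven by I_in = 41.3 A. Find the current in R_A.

I ≈ 28.7 A

Total conductance ΣG = 1/5.56 + 1/1.35 + 1/6.91 = 1.065 (units of 1/Ω).
Current divider: I(R_A) = I_in · G_k/ΣG = 41.3 × (0.7407/1.065) = 41.3 × 0.6953 = 28.72 A.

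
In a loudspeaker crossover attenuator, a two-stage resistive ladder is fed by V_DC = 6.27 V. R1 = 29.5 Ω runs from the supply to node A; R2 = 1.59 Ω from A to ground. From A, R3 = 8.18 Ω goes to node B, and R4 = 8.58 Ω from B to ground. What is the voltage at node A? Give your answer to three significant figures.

V_A ≈ 0.294 V

Node A sees R2 in parallel with the series input of stage 2, R3 + R4 = 16.76 Ω.
R2 ‖ (R3+R4) = 1.452 Ω.
So V_A = 6.27 × 0.04692 = 0.2942 V.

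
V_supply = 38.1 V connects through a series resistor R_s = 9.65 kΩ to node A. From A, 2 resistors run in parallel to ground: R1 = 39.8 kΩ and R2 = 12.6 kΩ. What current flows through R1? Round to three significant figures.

I ≈ 0.477 mA

Combine the parallel branches: R_p = (1/39.8 + 1/12.6)⁻¹ = 9.570 kΩ.
Node voltage V_A = V_supply · R_p/(R_s + R_p) = 38.1 × 0.4979 = 18.97 V.
Branch current I = V_A/R1 = 18.97/39.8 = 0.4767 mA.
(Equivalently: I_total = 1.982 mA, then current-divider fraction G_k/ΣG = 0.2405.)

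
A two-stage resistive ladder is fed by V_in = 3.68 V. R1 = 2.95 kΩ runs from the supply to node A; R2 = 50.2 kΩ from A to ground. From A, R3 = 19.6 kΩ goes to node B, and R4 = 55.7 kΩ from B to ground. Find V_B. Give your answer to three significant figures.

V_B ≈ 2.48 V

The second stage (R3 + R4 = 75.30 kΩ) loads node A in parallel with R2.
Effective lower resistance at A: R2 ‖ 75.30 = 30.12 kΩ.
First divider: V_A = V_in · 30.12/(2.95 + 30.12) = 3.352 V.
V_B = V_A × 0.7397 = 2.479 V.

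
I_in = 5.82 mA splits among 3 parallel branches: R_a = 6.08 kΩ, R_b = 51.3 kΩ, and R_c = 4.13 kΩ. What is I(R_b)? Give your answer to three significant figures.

Total conductance ΣG = 1/6.08 + 1/51.3 + 1/4.13 = 0.4261 (units of 1/kΩ).
By the current-divider rule, I = I_in · G_k/ΣG = 5.82 × 0.04575 = 0.2663 mA.

I ≈ 0.266 mA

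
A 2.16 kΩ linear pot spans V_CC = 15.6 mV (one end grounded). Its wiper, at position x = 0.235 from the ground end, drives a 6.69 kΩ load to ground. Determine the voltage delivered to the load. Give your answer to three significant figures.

The pot divides into 1.652 kΩ above the wiper and 0.5076 kΩ below.
R_L loads the lower segment: effective lower R = 0.4718 kΩ.
Loaded-divider output: V_out = 15.6 × 0.2221 = 3.465 mV.
(Unloaded: V_out = x·V_CC = 3.67 mV.)

V_out ≈ 3.46 mV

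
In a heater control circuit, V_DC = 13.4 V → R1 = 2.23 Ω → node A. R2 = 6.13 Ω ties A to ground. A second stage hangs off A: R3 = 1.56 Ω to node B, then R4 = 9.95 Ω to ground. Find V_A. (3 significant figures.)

V_A ≈ 8.60 V

Node A sees R2 in parallel with the series input of stage 2, R3 + R4 = 11.51 Ω.
Effective lower resistance at A: R2 ‖ 11.51 = 4.000 Ω.
So V_A = 13.4 × 0.6420 = 8.603 V.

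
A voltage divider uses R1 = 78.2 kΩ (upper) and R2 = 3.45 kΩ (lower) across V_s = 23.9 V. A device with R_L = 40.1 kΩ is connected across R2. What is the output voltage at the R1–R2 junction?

The load sits in parallel with R2, giving an effective lower resistance R2' = R2·R_L/(R2+R_L) = 3.177 kΩ.
Then V_out = V_s · R2'/(R1 + R2') = 23.9 × 3.177/81.38 = 0.9330 V.
(Unloaded it would be 1.01 V; the load pulls it down.)

V_out ≈ 0.933 V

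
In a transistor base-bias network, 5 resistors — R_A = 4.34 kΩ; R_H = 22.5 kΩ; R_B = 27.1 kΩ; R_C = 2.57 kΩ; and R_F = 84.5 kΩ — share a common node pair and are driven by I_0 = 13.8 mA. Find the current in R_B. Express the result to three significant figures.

I ≈ 0.715 mA

Total conductance ΣG = 1/4.34 + 1/22.5 + 1/27.1 + 1/2.57 + 1/84.5 = 0.7127 (units of 1/kΩ).
By the current-divider rule, I = I_0 · G_k/ΣG = 13.8 × 0.05178 = 0.7145 mA.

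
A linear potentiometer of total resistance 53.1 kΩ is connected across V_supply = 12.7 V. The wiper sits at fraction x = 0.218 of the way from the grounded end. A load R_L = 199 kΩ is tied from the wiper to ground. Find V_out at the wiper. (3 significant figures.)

Lower segment x·R_p = 11.58 kΩ; upper segment (1−x)·R_p = 41.52 kΩ.
(x·R_p) ‖ R_L = 10.94 kΩ.
V_out = 12.7 × 10.94/(41.52 + 10.94) = 2.648 V.
(Unloaded: V_out = x·V_supply = 2.77 V.)

V_out ≈ 2.65 V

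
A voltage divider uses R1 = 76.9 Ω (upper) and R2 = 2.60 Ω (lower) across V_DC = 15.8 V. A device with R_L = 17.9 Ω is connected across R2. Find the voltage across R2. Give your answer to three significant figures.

R2 ‖ R_L = (2.60 × 17.9)/(2.60 + 17.9) = 2.270 Ω.
Voltage divider with the loaded lower leg: V_out = 15.8 × 2.270/(76.9 + 2.270) = 15.8 × 0.02868 = 0.4531 V.

V_out ≈ 0.453 V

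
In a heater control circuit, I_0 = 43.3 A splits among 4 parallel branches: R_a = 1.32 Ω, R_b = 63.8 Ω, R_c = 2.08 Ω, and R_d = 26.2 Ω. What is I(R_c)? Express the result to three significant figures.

I ≈ 16.1 A

Conductances: ΣG = 1/1.32 + 1/63.8 + 1/2.08 + 1/26.2 = 1.292 (1/Ω).
Current divider: I(R_c) = I_0 · G_k/ΣG = 43.3 × (0.4808/1.292) = 43.3 × 0.3721 = 16.11 A.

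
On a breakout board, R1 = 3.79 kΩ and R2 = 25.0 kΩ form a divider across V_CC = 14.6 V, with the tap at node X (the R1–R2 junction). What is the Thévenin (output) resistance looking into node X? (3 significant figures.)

Looking into X with the source shorted: R_th = R1·R2/(R1+R2) = 3.790 × 25.0/28.79 = 3.291 kΩ.

R_th ≈ 3.29 kΩ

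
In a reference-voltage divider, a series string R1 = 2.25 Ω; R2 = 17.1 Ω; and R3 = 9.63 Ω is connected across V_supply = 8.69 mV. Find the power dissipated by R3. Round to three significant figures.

Series current I = V_supply/ΣR = 8.69/28.98 = 0.2999 mA.
P = I²R = 0.08992 × 9.63 = 0.8659 µW.

P ≈ 0.866 µW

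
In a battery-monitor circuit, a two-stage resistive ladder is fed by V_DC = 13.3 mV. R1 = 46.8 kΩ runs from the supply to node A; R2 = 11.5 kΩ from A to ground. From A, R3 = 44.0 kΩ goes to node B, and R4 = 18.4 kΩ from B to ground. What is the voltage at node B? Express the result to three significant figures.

V_B ≈ 0.674 mV

Looking into the second stage from A: R3 + R4 = 62.40 kΩ appears in parallel with R2.
Effective lower resistance at A: R2 ‖ 62.40 = 9.710 kΩ.
First divider: V_A = V_DC · 9.710/(46.8 + 9.710) = 2.285 mV.
Stage 2 is unloaded, so V_B = V_A · R4/(R3+R4) = 2.285 × 18.4/62.40 = 0.6739 mV.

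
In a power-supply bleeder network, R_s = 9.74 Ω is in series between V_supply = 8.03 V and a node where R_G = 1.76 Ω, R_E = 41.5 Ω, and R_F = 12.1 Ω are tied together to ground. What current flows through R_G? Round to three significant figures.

I ≈ 0.602 A

Equivalent of the parallel group: R_p = 1.482 Ω.
V_A by voltage divider: V_A = 8.03 × 1.482/(9.74 + 1.482) = 1.060 V.
Branch current I = V_A/R_G = 1.060/1.76 = 0.6024 A.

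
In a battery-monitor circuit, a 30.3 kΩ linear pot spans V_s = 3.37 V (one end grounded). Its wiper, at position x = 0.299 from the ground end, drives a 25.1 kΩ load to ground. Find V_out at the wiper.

V_out ≈ 0.804 V

The pot divides into 21.24 kΩ above the wiper and 9.060 kΩ below.
(x·R_p) ‖ R_L = 6.657 kΩ.
Then V_out = V_s · 6.657/(21.24 + 6.657) = 0.8042 V.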